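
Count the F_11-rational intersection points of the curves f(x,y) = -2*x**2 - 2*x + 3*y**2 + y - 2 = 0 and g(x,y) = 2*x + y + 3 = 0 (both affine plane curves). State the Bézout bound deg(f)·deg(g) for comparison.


Common zeros: {(0, 8), (10, 10)}; count = 2; Bézout bound = 2.

deg(f) = 2, deg(g) = 1, so Bézout bound = 2.
Scan x ∈ F_11. For each x, list the y ∈ F_11 with f(x, y) ≡ 0 and those with g(x, y) ≡ 0 (mod 11); the common zeros in that column are the intersection.
  x = 0: f ≡ 0 at y ∈ {8, 10}; g ≡ 0 at y ∈ {8}; common: {8}.
  x = 1: f ≡ 0 at y ∈ ∅; g ≡ 0 at y ∈ {6}; common: ∅.
  x = 2: f ≡ 0 at y ∈ {2, 5}; g ≡ 0 at y ∈ {4}; common: ∅.
  x = 3: f ≡ 0 at y ∈ {1, 6}; g ≡ 0 at y ∈ {2}; common: ∅.
  x = 4: f ≡ 0 at y ∈ ∅; g ≡ 0 at y ∈ {0}; common: ∅.
  x = 5: f ≡ 0 at y ∈ ∅; g ≡ 0 at y ∈ {9}; common: ∅.
  x = 6: f ≡ 0 at y ∈ ∅; g ≡ 0 at y ∈ {7}; common: ∅.
  x = 7: f ≡ 0 at y ∈ {1, 6}; g ≡ 0 at y ∈ {5}; common: ∅.
  x = 8: f ≡ 0 at y ∈ {2, 5}; g ≡ 0 at y ∈ {3}; common: ∅.
  x = 9: f ≡ 0 at y ∈ ∅; g ≡ 0 at y ∈ {1}; common: ∅.
  x = 10: f ≡ 0 at y ∈ {8, 10}; g ≡ 0 at y ∈ {10}; common: {10}.
Collecting: common zeros = {(0, 8), (10, 10)}, so the count is 2.
Comparison with the Bézout bound: 2 ≤ 2 = deg(f)·deg(g), as expected for curves with no common component (the bound is attained).


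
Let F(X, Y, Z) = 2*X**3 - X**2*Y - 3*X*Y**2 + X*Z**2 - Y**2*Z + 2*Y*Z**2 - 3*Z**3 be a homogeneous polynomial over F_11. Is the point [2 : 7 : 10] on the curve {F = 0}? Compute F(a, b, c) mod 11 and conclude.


F(2,7,10) ≡ 4 (mod 11); P is NOT on the curve.

Evaluate F(2, 7, 10) term-by-term (mod 11).
  2*X**3 ↦ 2·8·1·1 = 16
  -X**2*Y ↦ -1·4·7·1 = -28
  -3*X*Y**2 ↦ -3·2·49·1 = -294
  X*Z**2 ↦ 1·2·1·100 = 200
  -Y**2*Z ↦ -1·1·49·10 = -490
  2*Y*Z**2 ↦ 2·1·7·100 = 1400
  -3*Z**3 ↦ -3·1·1·1000 = -3000
Sum: F(2, 7, 10) = (16) + (-28) + (-294) + (200) + (-490) + (1400) + (-3000) = -2196.
Reducing mod 11: -2196 ≡ 4 (mod 11).
Since F(a, b, c) ≡ 4 ≠ 0 (mod 11), P does NOT lie on the curve.


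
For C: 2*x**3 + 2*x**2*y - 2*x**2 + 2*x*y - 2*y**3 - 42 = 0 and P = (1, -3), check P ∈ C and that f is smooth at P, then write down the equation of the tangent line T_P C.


Tangent line at P: -16*x - 50*y - 134 = 0.

Step 1: f(1, -3) = 0, so P lies on C.
Step 2: partial derivatives
  f_x(x, y) = 6*x**2 + 4*x*y - 4*x + 2*y, f_y(x, y) = 2*x**2 + 2*x - 6*y**2.
  f_x(P) = -16, f_y(P) = -50 (gradient nonzero, so P is smooth).
Step 3: tangent line at P: -16·(x − 1) + -50·(y − -3) = 0.
Expanding: -16*x - 50*y - 134 = 0.


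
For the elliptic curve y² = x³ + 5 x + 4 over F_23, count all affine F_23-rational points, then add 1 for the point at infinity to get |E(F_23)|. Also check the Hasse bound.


Affine points = {(0, 2), (0, 21), (3, 0), (5, 4), (5, 19), (8, 2), (8, 21), (13, 9), (13, 14), (14, 9), (14, 14), (15, 2), (15, 21), (19, 9), (19, 14), (20, 10), (20, 13), (21, 3), (21, 20)}; affine count = 19; |E(F_23)| = 20.

Discriminant check: Δ ∝ 4a³ + 27b² = 4·5³ + 27·4² = 4·125 + 27·16 ≡ 12 (mod 23). Nonzero ⇒ E is nonsingular.
For each x ∈ F_23, compute rhs = x³ + 5·x + 4 mod 23, then count y ∈ F_23 with y² ≡ rhs.
  x = 0: rhs = 4, matching y values: 2, 21 (2 points).
  x = 1: rhs = 10, matching y values: none (0 points).
  x = 2: rhs = 22, matching y values: none (0 points).
  x = 3: rhs = 0, matching y values: 0 (1 points).
  x = 4: rhs = 19, matching y values: none (0 points).
  x = 5: rhs = 16, matching y values: 4, 19 (2 points).
  x = 6: rhs = 20, matching y values: none (0 points).
  x = 7: rhs = 14, matching y values: none (0 points).
  x = 8: rhs = 4, matching y values: 2, 21 (2 points).
  x = 9: rhs = 19, matching y values: none (0 points).
  x = 10: rhs = 19, matching y values: none (0 points).
  x = 11: rhs = 10, matching y values: none (0 points).
  x = 12: rhs = 21, matching y values: none (0 points).
  x = 13: rhs = 12, matching y values: 9, 14 (2 points).
  x = 14: rhs = 12, matching y values: 9, 14 (2 points).
  x = 15: rhs = 4, matching y values: 2, 21 (2 points).
  x = 16: rhs = 17, matching y values: none (0 points).
  x = 17: rhs = 11, matching y values: none (0 points).
  x = 18: rhs = 15, matching y values: none (0 points).
  x = 19: rhs = 12, matching y values: 9, 14 (2 points).
  x = 20: rhs = 8, matching y values: 10, 13 (2 points).
  x = 21: rhs = 9, matching y values: 3, 20 (2 points).
  x = 22: rhs = 21, matching y values: none (0 points).
Total affine count: 19.
Full point count |E(F_23)| = 19 + 1 = 20.
Hasse bound: |20 − (23+1)| = |-4| = 4 ≤ 2√23 ≈ 9.5917 ✓.


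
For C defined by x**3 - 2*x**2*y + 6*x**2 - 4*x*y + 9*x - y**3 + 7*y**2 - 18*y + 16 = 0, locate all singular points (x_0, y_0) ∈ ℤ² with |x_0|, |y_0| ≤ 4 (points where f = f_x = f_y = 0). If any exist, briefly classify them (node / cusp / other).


Singular points: {(-1, 2)}; classification: node.

Compute partial derivatives:
  f_x = 3*x**2 - 4*x*y + 12*x - 4*y + 9.
  f_y = -2*x**2 - 4*x - 3*y**2 + 14*y - 18.
Scan x_0 ∈ {−4, ..., 4}. For each x_0, f_y(x_0, y) is a polynomial in y; find its integer roots y ∈ {−4, ..., 4}, then test f_x and f at those candidates.
  x = -4: f_y(-4, y) = -3*y**2 + 14*y - 34; no integer root y with |y| ≤ 4.
  x = -3: f_y(-3, y) = -3*y**2 + 14*y - 24; no integer root y with |y| ≤ 4.
  x = -2: f_y(-2, y) = -3*y**2 + 14*y - 18; no integer root y with |y| ≤ 4.
  x = -1: f_y(-1, y) = -3*y**2 + 14*y - 16; vanishes at y ∈ {2}. (-1, 2): f_x = 0, f = 0 — SINGULAR.
  x = 0: f_y(0, y) = -3*y**2 + 14*y - 18; no integer root y with |y| ≤ 4.
  x = 1: f_y(1, y) = -3*y**2 + 14*y - 24; no integer root y with |y| ≤ 4.
  x = 2: f_y(2, y) = -3*y**2 + 14*y - 34; no integer root y with |y| ≤ 4.
  x = 3: f_y(3, y) = -3*y**2 + 14*y - 48; no integer root y with |y| ≤ 4.
  x = 4: f_y(4, y) = -3*y**2 + 14*y - 66; no integer root y with |y| ≤ 4.
Only singular point on the grid: (-1, 2).
Classify: substitute x = -1 + u, y = 2 + v and expand: f = u**3 - 2*u**2*v - u**2 - v**3 + v**2.
No constant or linear terms (consistent with a singular point). Quadratic part: -u**2 + v**2. Cubic part: u**3 - 2*u**2*v - v**3.
The quadratic part v**2 - u**2 = (v − u)(v + u) splits into two distinct linear factors, so there are two distinct tangent lines y − 2 = ±(x − -1) — this is a node (ordinary double point).
Classification: node.


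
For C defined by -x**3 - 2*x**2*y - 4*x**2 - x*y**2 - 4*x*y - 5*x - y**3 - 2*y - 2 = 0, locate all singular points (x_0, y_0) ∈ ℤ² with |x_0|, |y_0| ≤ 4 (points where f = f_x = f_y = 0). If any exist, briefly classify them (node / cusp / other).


Singular points: {(-1, 0)}; classification: node.

Compute partial derivatives:
  f_x = -3*x**2 - 4*x*y - 8*x - y**2 - 4*y - 5.
  f_y = -2*x**2 - 2*x*y - 4*x - 3*y**2 - 2.
Scan x_0 ∈ {−4, ..., 4}. For each x_0, f_y(x_0, y) is a polynomial in y; find its integer roots y ∈ {−4, ..., 4}, then test f_x and f at those candidates.
  x = -4: f_y(-4, y) = -3*y**2 + 8*y - 18; no integer root y with |y| ≤ 4.
  x = -3: f_y(-3, y) = -3*y**2 + 6*y - 8; no integer root y with |y| ≤ 4.
  x = -2: f_y(-2, y) = -3*y**2 + 4*y - 2; no integer root y with |y| ≤ 4.
  x = -1: f_y(-1, y) = -3*y**2 + 2*y; vanishes at y ∈ {0}. (-1, 0): f_x = 0, f = 0 — SINGULAR.
  x = 0: f_y(0, y) = -3*y**2 - 2; no integer root y with |y| ≤ 4.
  x = 1: f_y(1, y) = -3*y**2 - 2*y - 8; no integer root y with |y| ≤ 4.
  x = 2: f_y(2, y) = -3*y**2 - 4*y - 18; no integer root y with |y| ≤ 4.
  x = 3: f_y(3, y) = -3*y**2 - 6*y - 32; no integer root y with |y| ≤ 4.
  x = 4: f_y(4, y) = -3*y**2 - 8*y - 50; no integer root y with |y| ≤ 4.
Only singular point on the grid: (-1, 0).
Classify: substitute x = -1 + u, y = 0 + v and expand: f = -u**3 - 2*u**2*v - u**2 - u*v**2 - v**3 + v**2.
No constant or linear terms (consistent with a singular point). Quadratic part: -u**2 + v**2. Cubic part: -u**3 - 2*u**2*v - u*v**2 - v**3.
The quadratic part v**2 - u**2 = (v − u)(v + u) splits into two distinct linear factors, so there are two distinct tangent lines y − 0 = ±(x − -1) — this is a node (ordinary double point).
Classification: node.


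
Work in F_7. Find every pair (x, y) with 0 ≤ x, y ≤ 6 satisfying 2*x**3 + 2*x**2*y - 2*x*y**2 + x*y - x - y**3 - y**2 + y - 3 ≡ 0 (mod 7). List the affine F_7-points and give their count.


Affine F_7-points: {(1, 2), (1, 4), (1, 5), (2, 3), (3, 2)}; count = 5.

For each of the 49 pairs (x, y) ∈ F_7², evaluate f(x, y) mod 7. Record the zeros.
  x = 0: [0↦4, 1↦3, 2↦1, 3↦6, 4↦5, 5↦6, 6↦3]  zeros at y ∈ ∅
  x = 1: [0↦5, 1↦5, 2↦0, 3↦5, 4↦0, 5↦0, 6↦6]  zeros at y ∈ {2, 4, 5}
  x = 2: [0↦4, 1↦2, 2↦5, 3↦0, 4↦2, 5↦5, 6↦3]  zeros at y ∈ {3}
  x = 3: [0↦6, 1↦6, 2↦0, 3↦3, 4↦2, 5↦5, 6↦6]  zeros at y ∈ {2}
  x = 4: [0↦2, 1↦1, 2↦4, 3↦5, 4↦5, 5↦5, 6↦6]  zeros at y ∈ ∅
  x = 5: [0↦4, 1↦6, 2↦1, 3↦4, 4↦2, 5↦3, 6↦1]  zeros at y ∈ ∅
  x = 6: [0↦3, 1↦5, 2↦3, 3↦5, 4↦5, 5↦4, 6↦3]  zeros at y ∈ ∅
Collecting zeros: affine points = {(1, 2), (1, 4), (1, 5), (2, 3), (3, 2)}.
Total count |C(F_7)_aff| = 5.


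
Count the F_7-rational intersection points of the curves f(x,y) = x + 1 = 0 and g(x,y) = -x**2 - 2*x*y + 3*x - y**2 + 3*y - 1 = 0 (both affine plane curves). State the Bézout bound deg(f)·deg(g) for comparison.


Common zeros: ∅; count = 0; Bézout bound = 2.

deg(f) = 1, deg(g) = 2, so Bézout bound = 2.
Scan x ∈ F_7. For each x, list the y ∈ F_7 with f(x, y) ≡ 0 and those with g(x, y) ≡ 0 (mod 7); the common zeros in that column are the intersection.
  x = 0: f ≡ 0 at y ∈ ∅; g ≡ 0 at y ∈ ∅; common: ∅.
  x = 1: f ≡ 0 at y ∈ ∅; g ≡ 0 at y ∈ ∅; common: ∅.
  x = 2: f ≡ 0 at y ∈ ∅; g ≡ 0 at y ∈ ∅; common: ∅.
  x = 3: f ≡ 0 at y ∈ ∅; g ≡ 0 at y ∈ ∅; common: ∅.
  x = 4: f ≡ 0 at y ∈ ∅; g ≡ 0 at y ∈ ∅; common: ∅.
  x = 5: f ≡ 0 at y ∈ ∅; g ≡ 0 at y ∈ ∅; common: ∅.
  x = 6: f ≡ 0 at y ∈ {0, 1, 2, 3, 4, 5, 6}; g ≡ 0 at y ∈ ∅; common: ∅.
Collecting: common zeros = ∅, so the count is 0.
Comparison with the Bézout bound: 0 ≤ 2 = deg(f)·deg(g), as expected for curves with no common component (the affine F_7-count falls short of the bound because intersections may lie at infinity, over extension fields, or carry multiplicity).


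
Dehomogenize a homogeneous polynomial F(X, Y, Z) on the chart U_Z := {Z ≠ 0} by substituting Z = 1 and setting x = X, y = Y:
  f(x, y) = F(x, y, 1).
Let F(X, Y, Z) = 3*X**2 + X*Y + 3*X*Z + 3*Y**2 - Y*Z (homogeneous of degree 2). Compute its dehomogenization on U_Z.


f(x, y) = 3*x**2 + x*y + 3*x + 3*y**2 - y

On U_Z we set Z = 1. Each monomial c·X^i·Y^j·Z^k in F becomes c·x^i·y^j·1^k = c·x^i·y^j.
Substituting Z = 1: F(X, Y, 1) = 3*x**2 + x*y + 3*x + 3*y**2 - y.
Note: deg(f) ≤ deg(F) = 2; strict inequality happens when F is divisible by Z (lost terms).


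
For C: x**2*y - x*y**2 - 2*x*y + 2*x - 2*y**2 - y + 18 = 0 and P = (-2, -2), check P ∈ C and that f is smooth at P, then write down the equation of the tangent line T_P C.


Tangent line at P: 10*x + 7*y + 34 = 0.

Step 1: f(-2, -2) = 0, so P lies on C.
Step 2: partial derivatives
  f_x(x, y) = 2*x*y - y**2 - 2*y + 2, f_y(x, y) = x**2 - 2*x*y - 2*x - 4*y - 1.
  f_x(P) = 10, f_y(P) = 7 (gradient nonzero, so P is smooth).
Step 3: tangent line at P: 10·(x − -2) + 7·(y − -2) = 0.
Expanding: 10*x + 7*y + 34 = 0.


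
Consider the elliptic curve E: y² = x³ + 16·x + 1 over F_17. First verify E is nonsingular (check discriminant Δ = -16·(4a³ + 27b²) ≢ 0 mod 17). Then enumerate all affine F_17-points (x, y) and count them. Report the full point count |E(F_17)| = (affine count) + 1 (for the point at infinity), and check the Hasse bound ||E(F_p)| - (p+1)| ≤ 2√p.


Affine points = {(0, 1), (0, 16), (1, 1), (1, 16), (3, 5), (3, 12), (5, 6), (5, 11), (12, 0), (13, 3), (13, 14), (16, 1), (16, 16)}; affine count = 13; |E(F_17)| = 14.

Discriminant check: Δ ∝ 4a³ + 27b² = 4·16³ + 27·1² = 4·4096 + 27·1 ≡ 6 (mod 17). Nonzero ⇒ E is nonsingular.
For each x ∈ F_17, compute rhs = x³ + 16·x + 1 mod 17, then count y ∈ F_17 with y² ≡ rhs.
  x = 0: rhs = 1, matching y values: 1, 16 (2 points).
  x = 1: rhs = 1, matching y values: 1, 16 (2 points).
  x = 2: rhs = 7, matching y values: none (0 points).
  x = 3: rhs = 8, matching y values: 5, 12 (2 points).
  x = 4: rhs = 10, matching y values: none (0 points).
  x = 5: rhs = 2, matching y values: 6, 11 (2 points).
  x = 6: rhs = 7, matching y values: none (0 points).
  x = 7: rhs = 14, matching y values: none (0 points).
  x = 8: rhs = 12, matching y values: none (0 points).
  x = 9: rhs = 7, matching y values: none (0 points).
  x = 10: rhs = 5, matching y values: none (0 points).
  x = 11: rhs = 12, matching y values: none (0 points).
  x = 12: rhs = 0, matching y values: 0 (1 points).
  x = 13: rhs = 9, matching y values: 3, 14 (2 points).
  x = 14: rhs = 11, matching y values: none (0 points).
  x = 15: rhs = 12, matching y values: none (0 points).
  x = 16: rhs = 1, matching y values: 1, 16 (2 points).
Total affine count: 13.
Full point count |E(F_17)| = 13 + 1 = 14.
Hasse bound: |14 − (17+1)| = |-4| = 4 ≤ 2√17 ≈ 8.2462 ✓.


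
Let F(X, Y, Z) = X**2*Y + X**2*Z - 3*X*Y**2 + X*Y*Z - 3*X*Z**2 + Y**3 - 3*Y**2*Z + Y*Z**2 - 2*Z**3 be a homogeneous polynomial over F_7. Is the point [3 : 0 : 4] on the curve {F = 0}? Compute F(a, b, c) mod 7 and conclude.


F(3,0,4) ≡ 2 (mod 7); P is NOT on the curve.

Evaluate F(3, 0, 4) term-by-term (mod 7).
  X**2*Y ↦ 1·9·0·1 = 0
  X**2*Z ↦ 1·9·1·4 = 36
  -3*X*Y**2 ↦ -3·3·0·1 = 0
  X*Y*Z ↦ 1·3·0·4 = 0
  -3*X*Z**2 ↦ -3·3·1·16 = -144
  Y**3 ↦ 1·1·0·1 = 0
  -3*Y**2*Z ↦ -3·1·0·4 = 0
  Y*Z**2 ↦ 1·1·0·16 = 0
  -2*Z**3 ↦ -2·1·1·64 = -128
Sum: F(3, 0, 4) = (0) + (36) + (0) + (0) + (-144) + (0) + (0) + (0) + (-128) = -236.
Reducing mod 7: -236 ≡ 2 (mod 7).
Since F(a, b, c) ≡ 2 ≠ 0 (mod 7), P does NOT lie on the curve.


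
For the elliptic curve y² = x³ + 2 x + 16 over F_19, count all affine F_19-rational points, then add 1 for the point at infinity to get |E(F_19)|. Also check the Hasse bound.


Affine points = {(0, 4), (0, 15), (1, 0), (2, 3), (2, 16), (3, 7), (3, 12), (6, 4), (6, 15), (11, 1), (11, 18), (12, 1), (12, 18), (13, 4), (13, 15), (15, 1), (15, 18), (17, 2), (17, 17)}; affine count = 19; |E(F_19)| = 20.

Discriminant check: Δ ∝ 4a³ + 27b² = 4·2³ + 27·16² = 4·8 + 27·256 ≡ 9 (mod 19). Nonzero ⇒ E is nonsingular.
For each x ∈ F_19, compute rhs = x³ + 2·x + 16 mod 19, then count y ∈ F_19 with y² ≡ rhs.
  x = 0: rhs = 16, matching y values: 4, 15 (2 points).
  x = 1: rhs = 0, matching y values: 0 (1 points).
  x = 2: rhs = 9, matching y values: 3, 16 (2 points).
  x = 3: rhs = 11, matching y values: 7, 12 (2 points).
  x = 4: rhs = 12, matching y values: none (0 points).
  x = 5: rhs = 18, matching y values: none (0 points).
  x = 6: rhs = 16, matching y values: 4, 15 (2 points).
  x = 7: rhs = 12, matching y values: none (0 points).
  x = 8: rhs = 12, matching y values: none (0 points).
  x = 9: rhs = 3, matching y values: none (0 points).
  x = 10: rhs = 10, matching y values: none (0 points).
  x = 11: rhs = 1, matching y values: 1, 18 (2 points).
  x = 12: rhs = 1, matching y values: 1, 18 (2 points).
  x = 13: rhs = 16, matching y values: 4, 15 (2 points).
  x = 14: rhs = 14, matching y values: none (0 points).
  x = 15: rhs = 1, matching y values: 1, 18 (2 points).
  x = 16: rhs = 2, matching y values: none (0 points).
  x = 17: rhs = 4, matching y values: 2, 17 (2 points).
  x = 18: rhs = 13, matching y values: none (0 points).
Total affine count: 19.
Full point count |E(F_19)| = 19 + 1 = 20.
Hasse bound: |20 − (19+1)| = |0| = 0 ≤ 2√19 ≈ 8.7178 ✓.


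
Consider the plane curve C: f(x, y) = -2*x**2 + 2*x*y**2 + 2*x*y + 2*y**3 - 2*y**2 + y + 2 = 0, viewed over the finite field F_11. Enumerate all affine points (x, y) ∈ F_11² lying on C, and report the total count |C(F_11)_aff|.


Affine F_11-points: {(1, 0), (1, 2), (1, 9), (2, 5), (2, 6), (2, 10), (3, 8), (5, 2), (6, 5), (7, 6), (9, 10), (10, 0)}; count = 12.

For each of the 121 pairs (x, y) ∈ F_11², evaluate f(x, y) mod 11. Record the zeros.
  x = 0: [0↦2, 1↦3, 2↦1, 3↦8, 4↦3, 5↦9, 6↦5, 7↦3, 8↦4, 9↦9, 10↦8]  zeros at y ∈ ∅
  x = 1: [0↦0, 1↦5, 2↦0, 3↦8, 4↦8, 5↦1, 6↦10, 7↦3, 8↦3, 9↦0, 10↦6]  zeros at y ∈ {0, 2, 9}
  x = 2: [0↦5, 1↦3, 2↦6, 3↦4, 4↦9, 5↦0, 6↦0, 7↦10, 8↦9, 9↦9, 10↦0]  zeros at y ∈ {5, 6, 10}
  x = 3: [0↦6, 1↦8, 2↦8, 3↦7, 4↦6, 5↦6, 6↦8, 7↦2, 8↦0, 9↦3, 10↦1]  zeros at y ∈ {8}
  x = 4: [0↦3, 1↦9, 2↦6, 3↦6, 4↦10, 5↦8, 6↦1, 7↦1, 8↦9, 9↦4, 10↦9]  zeros at y ∈ ∅
  x = 5: [0↦7, 1↦6, 2↦0, 3↦1, 4↦10, 5↦6, 6↦1, 7↦7, 8↦3, 9↦1, 10↦2]  zeros at y ∈ {2}
  x = 6: [0↦7, 1↦10, 2↦1, 3↦3, 4↦6, 5↦0, 6↦8, 7↦9, 8↦4, 9↦5, 10↦2]  zeros at y ∈ {5}
  x = 7: [0↦3, 1↦10, 2↦9, 3↦1, 4↦9, 5↦1, 6↦0, 7↦7, 8↦1, 9↦5, 10↦9]  zeros at y ∈ {6}
  x = 8: [0↦6, 1↦6, 2↦2, 3↦6, 4↦8, 5↦9, 6↦10, 7↦1, 8↦5, 9↦1, 10↦1]  zeros at y ∈ ∅
  x = 9: [0↦5, 1↦9, 2↦2, 3↦7, 4↦3, 5↦2, 6↦5, 7↦2, 8↦5, 9↦4, 10↦0]  zeros at y ∈ {10}
  x = 10: [0↦0, 1↦8, 2↦9, 3↦4, 4↦5, 5↦2, 6↦7, 7↦10, 8↦1, 9↦3, 10↦6]  zeros at y ∈ {0}
Collecting zeros: affine points = {(1, 0), (1, 2), (1, 9), (2, 5), (2, 6), (2, 10), (3, 8), (5, 2), (6, 5), (7, 6), (9, 10), (10, 0)}.
Total count |C(F_11)_aff| = 12.


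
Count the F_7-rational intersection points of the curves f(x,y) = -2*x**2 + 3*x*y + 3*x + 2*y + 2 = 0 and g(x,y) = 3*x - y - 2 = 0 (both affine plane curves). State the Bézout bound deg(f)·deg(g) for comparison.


Common zeros: {(3, 0)}; count = 1; Bézout bound = 2.

deg(f) = 2, deg(g) = 1, so Bézout bound = 2.
Scan x ∈ F_7. For each x, list the y ∈ F_7 with f(x, y) ≡ 0 and those with g(x, y) ≡ 0 (mod 7); the common zeros in that column are the intersection.
  x = 0: f ≡ 0 at y ∈ {6}; g ≡ 0 at y ∈ {5}; common: ∅.
  x = 1: f ≡ 0 at y ∈ {5}; g ≡ 0 at y ∈ {1}; common: ∅.
  x = 2: f ≡ 0 at y ∈ {0}; g ≡ 0 at y ∈ {4}; common: ∅.
  x = 3: f ≡ 0 at y ∈ {0}; g ≡ 0 at y ∈ {0}; common: {0}.
  x = 4: f ≡ 0 at y ∈ ∅; g ≡ 0 at y ∈ {3}; common: ∅.
  x = 5: f ≡ 0 at y ∈ {4}; g ≡ 0 at y ∈ {6}; common: ∅.
  x = 6: f ≡ 0 at y ∈ {4}; g ≡ 0 at y ∈ {2}; common: ∅.
Collecting: common zeros = {(3, 0)}, so the count is 1.
Comparison with the Bézout bound: 1 ≤ 2 = deg(f)·deg(g), as expected for curves with no common component (the affine F_7-count falls short of the bound because intersections may lie at infinity, over extension fields, or carry multiplicity).


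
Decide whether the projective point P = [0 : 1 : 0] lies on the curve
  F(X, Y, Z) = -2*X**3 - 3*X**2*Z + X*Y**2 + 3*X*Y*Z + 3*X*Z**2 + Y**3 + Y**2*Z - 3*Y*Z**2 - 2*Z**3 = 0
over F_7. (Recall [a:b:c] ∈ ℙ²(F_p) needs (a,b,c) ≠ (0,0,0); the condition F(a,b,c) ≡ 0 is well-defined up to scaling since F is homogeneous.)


F(0,1,0) ≡ 1 (mod 7); P is NOT on the curve.

Evaluate F(0, 1, 0) term-by-term (mod 7).
  -2*X**3 ↦ -2·0·1·1 = 0
  -3*X**2*Z ↦ -3·0·1·0 = 0
  X*Y**2 ↦ 1·0·1·1 = 0
  3*X*Y*Z ↦ 3·0·1·0 = 0
  3*X*Z**2 ↦ 3·0·1·0 = 0
  Y**3 ↦ 1·1·1·1 = 1
  Y**2*Z ↦ 1·1·1·0 = 0
  -3*Y*Z**2 ↦ -3·1·1·0 = 0
  -2*Z**3 ↦ -2·1·1·0 = 0
Sum: F(0, 1, 0) = (0) + (0) + (0) + (0) + (0) + (1) + (0) + (0) + (0) = 1.
Reducing mod 7: 1 ≡ 1 (mod 7).
Since F(a, b, c) ≡ 1 ≠ 0 (mod 7), P does NOT lie on the curve.


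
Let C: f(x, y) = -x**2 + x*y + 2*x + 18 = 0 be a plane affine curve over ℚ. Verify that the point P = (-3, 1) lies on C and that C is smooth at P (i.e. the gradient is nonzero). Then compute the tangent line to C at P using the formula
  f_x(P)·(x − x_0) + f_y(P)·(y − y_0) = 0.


Tangent line at P: 9*x - 3*y + 30 = 0.

Step 1: f(-3, 1) = 0, so P lies on C.
Step 2: partial derivatives
  f_x(x, y) = -2*x + y + 2, f_y(x, y) = x.
  f_x(P) = 9, f_y(P) = -3 (gradient nonzero, so P is smooth).
Step 3: tangent line at P: 9·(x − -3) + -3·(y − 1) = 0.
Expanding: 9*x - 3*y + 30 = 0.


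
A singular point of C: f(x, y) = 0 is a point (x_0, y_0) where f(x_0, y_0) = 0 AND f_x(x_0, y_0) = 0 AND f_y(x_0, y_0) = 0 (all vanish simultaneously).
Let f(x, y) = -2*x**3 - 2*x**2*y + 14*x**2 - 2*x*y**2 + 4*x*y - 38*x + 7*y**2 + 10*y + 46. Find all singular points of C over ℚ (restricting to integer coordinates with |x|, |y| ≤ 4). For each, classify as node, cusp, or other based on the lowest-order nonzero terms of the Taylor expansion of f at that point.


Singular points: {(3, -2)}; classification: cusp.

Compute partial derivatives:
  f_x = -6*x**2 - 4*x*y + 28*x - 2*y**2 + 4*y - 38.
  f_y = -2*x**2 - 4*x*y + 4*x + 14*y + 10.
Scan x_0 ∈ {−4, ..., 4}. For each x_0, f_y(x_0, y) is a polynomial in y; find its integer roots y ∈ {−4, ..., 4}, then test f_x and f at those candidates.
  x = -4: f_y(-4, y) = 30*y - 38; no integer root y with |y| ≤ 4.
  x = -3: f_y(-3, y) = 26*y - 20; no integer root y with |y| ≤ 4.
  x = -2: f_y(-2, y) = 22*y - 6; no integer root y with |y| ≤ 4.
  x = -1: f_y(-1, y) = 18*y + 4; no integer root y with |y| ≤ 4.
  x = 0: f_y(0, y) = 14*y + 10; no integer root y with |y| ≤ 4.
  x = 1: f_y(1, y) = 10*y + 12; no integer root y with |y| ≤ 4.
  x = 2: f_y(2, y) = 6*y + 10; no integer root y with |y| ≤ 4.
  x = 3: f_y(3, y) = 2*y + 4; vanishes at y ∈ {-2}. (3, -2): f_x = 0, f = 0 — SINGULAR.
  x = 4: f_y(4, y) = -2*y - 6; vanishes at y ∈ {-3}. (4, -3): f_x = -4 ≠ 0.
Only singular point on the grid: (3, -2).
Classify: substitute x = 3 + u, y = -2 + v and expand: f = -2*u**3 - 2*u**2*v - 2*u*v**2 + v**2.
No constant or linear terms (consistent with a singular point). Quadratic part: v**2. Cubic part: -2*u**3 - 2*u**2*v - 2*u*v**2.
The quadratic part v**2 is a perfect square, so there is a single (double) tangent line v = 0, i.e. y = -2. Restricting the cubic part to that line (v = 0) leaves -2*u**3 ≠ 0, so f is not divisible by v and the branch is v² ≈ 2*u**3 to lowest order — this is a cusp.
Classification: cusp.


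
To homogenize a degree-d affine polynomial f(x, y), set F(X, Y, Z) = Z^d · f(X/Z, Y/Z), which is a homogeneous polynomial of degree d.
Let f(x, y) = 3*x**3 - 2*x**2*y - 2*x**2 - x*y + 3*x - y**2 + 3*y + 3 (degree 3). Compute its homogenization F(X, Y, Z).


F(X, Y, Z) = 3*X**3 - 2*X**2*Y - 2*X**2*Z - X*Y*Z + 3*X*Z**2 - Y**2*Z + 3*Y*Z**2 + 3*Z**3

deg(f) = 3.
Substitute x = X/Z, y = Y/Z into f, then multiply by Z^3.
  monomial 3·x^3·y^0 ↦ 3·X^3·Y^0·Z^0.
  monomial -2·x^2·y^1 ↦ -2·X^2·Y^1·Z^0.
  monomial -2·x^2·y^0 ↦ -2·X^2·Y^0·Z^1.
  monomial -1·x^1·y^1 ↦ -1·X^1·Y^1·Z^1.
  monomial 3·x^1·y^0 ↦ 3·X^1·Y^0·Z^2.
  monomial -1·x^0·y^2 ↦ -1·X^0·Y^2·Z^1.
  monomial 3·x^0·y^1 ↦ 3·X^0·Y^1·Z^2.
  monomial 3·x^0·y^0 ↦ 3·X^0·Y^0·Z^3.
Collecting: F(X, Y, Z) = 3*X**3 - 2*X**2*Y - 2*X**2*Z - X*Y*Z + 3*X*Z**2 - Y**2*Z + 3*Y*Z**2 + 3*Z**3.


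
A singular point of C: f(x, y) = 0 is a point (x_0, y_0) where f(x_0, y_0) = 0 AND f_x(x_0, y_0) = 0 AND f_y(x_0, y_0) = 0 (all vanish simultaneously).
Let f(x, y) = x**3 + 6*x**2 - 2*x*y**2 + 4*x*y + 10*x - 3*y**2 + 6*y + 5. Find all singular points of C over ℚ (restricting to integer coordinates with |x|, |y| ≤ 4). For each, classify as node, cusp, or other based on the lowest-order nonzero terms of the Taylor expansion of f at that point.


Singular points: {(-2, 1)}; classification: cusp.

Compute partial derivatives:
  f_x = 3*x**2 + 12*x - 2*y**2 + 4*y + 10.
  f_y = -4*x*y + 4*x - 6*y + 6.
Scan x_0 ∈ {−4, ..., 4}. For each x_0, f_y(x_0, y) is a polynomial in y; find its integer roots y ∈ {−4, ..., 4}, then test f_x and f at those candidates.
  x = -4: f_y(-4, y) = 10*y - 10; vanishes at y ∈ {1}. (-4, 1): f_x = 12 ≠ 0.
  x = -3: f_y(-3, y) = 6*y - 6; vanishes at y ∈ {1}. (-3, 1): f_x = 3 ≠ 0.
  x = -2: f_y(-2, y) = 2*y - 2; vanishes at y ∈ {1}. (-2, 1): f_x = 0, f = 0 — SINGULAR.
  x = -1: f_y(-1, y) = 2 - 2*y; vanishes at y ∈ {1}. (-1, 1): f_x = 3 ≠ 0.
  x = 0: f_y(0, y) = 6 - 6*y; vanishes at y ∈ {1}. (0, 1): f_x = 12 ≠ 0.
  x = 1: f_y(1, y) = 10 - 10*y; vanishes at y ∈ {1}. (1, 1): f_x = 27 ≠ 0.
  x = 2: f_y(2, y) = 14 - 14*y; vanishes at y ∈ {1}. (2, 1): f_x = 48 ≠ 0.
  x = 3: f_y(3, y) = 18 - 18*y; vanishes at y ∈ {1}. (3, 1): f_x = 75 ≠ 0.
  x = 4: f_y(4, y) = 22 - 22*y; vanishes at y ∈ {1}. (4, 1): f_x = 108 ≠ 0.
Only singular point on the grid: (-2, 1).
Classify: substitute x = -2 + u, y = 1 + v and expand: f = u**3 - 2*u*v**2 + v**2.
No constant or linear terms (consistent with a singular point). Quadratic part: v**2. Cubic part: u**3 - 2*u*v**2.
The quadratic part v**2 is a perfect square, so there is a single (double) tangent line v = 0, i.e. y = 1. Restricting the cubic part to that line (v = 0) leaves u**3 ≠ 0, so f is not divisible by v and the branch is v² ≈ -u**3 to lowest order — this is a cusp.
Classification: cusp.


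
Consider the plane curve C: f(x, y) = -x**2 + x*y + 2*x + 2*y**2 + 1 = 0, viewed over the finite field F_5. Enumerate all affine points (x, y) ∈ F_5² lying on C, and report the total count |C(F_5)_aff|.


Affine F_5-points: {(1, 1), (2, 1), (2, 3), (3, 3)}; count = 4.

For each of the 25 pairs (x, y) ∈ F_5², evaluate f(x, y) mod 5. Record the zeros.
  x = 0: [0↦1, 1↦3, 2↦4, 3↦4, 4↦3]  zeros at y ∈ ∅
  x = 1: [0↦2, 1↦0, 2↦2, 3↦3, 4↦3]  zeros at y ∈ {1}
  x = 2: [0↦1, 1↦0, 2↦3, 3↦0, 4↦1]  zeros at y ∈ {1, 3}
  x = 3: [0↦3, 1↦3, 2↦2, 3↦0, 4↦2]  zeros at y ∈ {3}
  x = 4: [0↦3, 1↦4, 2↦4, 3↦3, 4↦1]  zeros at y ∈ ∅
Collecting zeros: affine points = {(1, 1), (2, 1), (2, 3), (3, 3)}.
Total count |C(F_5)_aff| = 4.


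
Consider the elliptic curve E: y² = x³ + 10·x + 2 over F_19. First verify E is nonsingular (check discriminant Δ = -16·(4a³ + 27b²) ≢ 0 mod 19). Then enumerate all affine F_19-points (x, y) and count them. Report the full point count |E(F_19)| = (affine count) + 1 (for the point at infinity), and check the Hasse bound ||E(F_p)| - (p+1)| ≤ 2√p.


Affine points = {(2, 7), (2, 12), (4, 7), (4, 12), (5, 5), (5, 14), (7, 4), (7, 15), (8, 9), (8, 10), (9, 2), (9, 17), (10, 0), (12, 8), (12, 11), (13, 7), (13, 12), (14, 6), (14, 13)}; affine count = 19; |E(F_19)| = 20.

Discriminant check: Δ ∝ 4a³ + 27b² = 4·10³ + 27·2² = 4·1000 + 27·4 ≡ 4 (mod 19). Nonzero ⇒ E is nonsingular.
For each x ∈ F_19, compute rhs = x³ + 10·x + 2 mod 19, then count y ∈ F_19 with y² ≡ rhs.
  x = 0: rhs = 2, matching y values: none (0 points).
  x = 1: rhs = 13, matching y values: none (0 points).
  x = 2: rhs = 11, matching y values: 7, 12 (2 points).
  x = 3: rhs = 2, matching y values: none (0 points).
  x = 4: rhs = 11, matching y values: 7, 12 (2 points).
  x = 5: rhs = 6, matching y values: 5, 14 (2 points).
  x = 6: rhs = 12, matching y values: none (0 points).
  x = 7: rhs = 16, matching y values: 4, 15 (2 points).
  x = 8: rhs = 5, matching y values: 9, 10 (2 points).
  x = 9: rhs = 4, matching y values: 2, 17 (2 points).
  x = 10: rhs = 0, matching y values: 0 (1 points).
  x = 11: rhs = 18, matching y values: none (0 points).
  x = 12: rhs = 7, matching y values: 8, 11 (2 points).
  x = 13: rhs = 11, matching y values: 7, 12 (2 points).
  x = 14: rhs = 17, matching y values: 6, 13 (2 points).
  x = 15: rhs = 12, matching y values: none (0 points).
  x = 16: rhs = 2, matching y values: none (0 points).
  x = 17: rhs = 12, matching y values: none (0 points).
  x = 18: rhs = 10, matching y values: none (0 points).
Total affine count: 19.
Full point count |E(F_19)| = 19 + 1 = 20.
Hasse bound: |20 − (19+1)| = |0| = 0 ≤ 2√19 ≈ 8.7178 ✓.


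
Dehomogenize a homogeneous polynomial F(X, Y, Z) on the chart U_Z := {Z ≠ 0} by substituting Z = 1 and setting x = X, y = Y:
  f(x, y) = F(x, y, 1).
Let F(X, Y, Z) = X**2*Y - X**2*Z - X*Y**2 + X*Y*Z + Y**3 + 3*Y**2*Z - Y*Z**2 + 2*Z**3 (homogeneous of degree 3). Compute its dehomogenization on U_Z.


f(x, y) = x**2*y - x**2 - x*y**2 + x*y + y**3 + 3*y**2 - y + 2

On U_Z we set Z = 1. Each monomial c·X^i·Y^j·Z^k in F becomes c·x^i·y^j·1^k = c·x^i·y^j.
Substituting Z = 1: F(X, Y, 1) = x**2*y - x**2 - x*y**2 + x*y + y**3 + 3*y**2 - y + 2.
Note: deg(f) ≤ deg(F) = 3; strict inequality happens when F is divisible by Z (lost terms).


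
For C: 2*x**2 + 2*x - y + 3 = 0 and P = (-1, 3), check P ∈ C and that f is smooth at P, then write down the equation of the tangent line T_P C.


Tangent line at P: -2*x - y + 1 = 0.

Step 1: f(-1, 3) = 0, so P lies on C.
Step 2: partial derivatives
  f_x(x, y) = 4*x + 2, f_y(x, y) = -1.
  f_x(P) = -2, f_y(P) = -1 (gradient nonzero, so P is smooth).
Step 3: tangent line at P: -2·(x − -1) + -1·(y − 3) = 0.
Expanding: -2*x - y + 1 = 0.


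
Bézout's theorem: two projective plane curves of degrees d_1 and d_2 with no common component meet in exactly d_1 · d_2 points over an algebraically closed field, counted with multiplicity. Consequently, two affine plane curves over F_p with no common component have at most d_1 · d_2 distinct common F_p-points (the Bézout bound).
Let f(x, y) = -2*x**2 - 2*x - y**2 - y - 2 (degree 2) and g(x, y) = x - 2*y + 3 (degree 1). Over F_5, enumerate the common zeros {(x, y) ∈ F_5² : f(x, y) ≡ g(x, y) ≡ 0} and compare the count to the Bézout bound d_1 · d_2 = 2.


Common zeros: ∅; count = 0; Bézout bound = 2.

deg(f) = 2, deg(g) = 1, so Bézout bound = 2.
Scan x ∈ F_5. For each x, list the y ∈ F_5 with f(x, y) ≡ 0 and those with g(x, y) ≡ 0 (mod 5); the common zeros in that column are the intersection.
  x = 0: f ≡ 0 at y ∈ ∅; g ≡ 0 at y ∈ {4}; common: ∅.
  x = 1: f ≡ 0 at y ∈ ∅; g ≡ 0 at y ∈ {2}; common: ∅.
  x = 2: f ≡ 0 at y ∈ {2}; g ≡ 0 at y ∈ {0}; common: ∅.
  x = 3: f ≡ 0 at y ∈ ∅; g ≡ 0 at y ∈ {3}; common: ∅.
  x = 4: f ≡ 0 at y ∈ ∅; g ≡ 0 at y ∈ {1}; common: ∅.
Collecting: common zeros = ∅, so the count is 0.
Comparison with the Bézout bound: 0 ≤ 2 = deg(f)·deg(g), as expected for curves with no common component (the affine F_5-count falls short of the bound because intersections may lie at infinity, over extension fields, or carry multiplicity).


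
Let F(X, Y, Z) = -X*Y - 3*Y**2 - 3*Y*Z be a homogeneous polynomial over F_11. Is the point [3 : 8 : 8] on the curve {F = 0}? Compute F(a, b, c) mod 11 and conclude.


F(3,8,8) ≡ 10 (mod 11); P is NOT on the curve.

Evaluate F(3, 8, 8) term-by-term (mod 11).
  -X*Y ↦ -1·3·8·1 = -24
  -3*Y**2 ↦ -3·1·64·1 = -192
  -3*Y*Z ↦ -3·1·8·8 = -192
Sum: F(3, 8, 8) = (-24) + (-192) + (-192) = -408.
Reducing mod 11: -408 ≡ 10 (mod 11).
Since F(a, b, c) ≡ 10 ≠ 0 (mod 11), P does NOT lie on the curve.


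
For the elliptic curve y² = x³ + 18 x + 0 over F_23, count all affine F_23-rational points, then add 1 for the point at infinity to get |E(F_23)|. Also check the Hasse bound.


Affine points = {(0, 0), (3, 9), (3, 14), (5, 10), (5, 13), (6, 5), (6, 18), (7, 3), (7, 20), (8, 9), (8, 14), (12, 9), (12, 14), (13, 4), (13, 19), (14, 11), (14, 12), (19, 5), (19, 18), (21, 5), (21, 18), (22, 2), (22, 21)}; affine count = 23; |E(F_23)| = 24.

Discriminant check: Δ ∝ 4a³ + 27b² = 4·18³ + 27·0² = 4·5832 + 27·0 ≡ 6 (mod 23). Nonzero ⇒ E is nonsingular.
For each x ∈ F_23, compute rhs = x³ + 18·x + 0 mod 23, then count y ∈ F_23 with y² ≡ rhs.
  x = 0: rhs = 0, matching y values: 0 (1 points).
  x = 1: rhs = 19, matching y values: none (0 points).
  x = 2: rhs = 21, matching y values: none (0 points).
  x = 3: rhs = 12, matching y values: 9, 14 (2 points).
  x = 4: rhs = 21, matching y values: none (0 points).
  x = 5: rhs = 8, matching y values: 10, 13 (2 points).
  x = 6: rhs = 2, matching y values: 5, 18 (2 points).
  x = 7: rhs = 9, matching y values: 3, 20 (2 points).
  x = 8: rhs = 12, matching y values: 9, 14 (2 points).
  x = 9: rhs = 17, matching y values: none (0 points).
  x = 10: rhs = 7, matching y values: none (0 points).
  x = 11: rhs = 11, matching y values: none (0 points).
  x = 12: rhs = 12, matching y values: 9, 14 (2 points).
  x = 13: rhs = 16, matching y values: 4, 19 (2 points).
  x = 14: rhs = 6, matching y values: 11, 12 (2 points).
  x = 15: rhs = 11, matching y values: none (0 points).
  x = 16: rhs = 14, matching y values: none (0 points).
  x = 17: rhs = 21, matching y values: none (0 points).
  x = 18: rhs = 15, matching y values: none (0 points).
  x = 19: rhs = 2, matching y values: 5, 18 (2 points).
  x = 20: rhs = 11, matching y values: none (0 points).
  x = 21: rhs = 2, matching y values: 5, 18 (2 points).
  x = 22: rhs = 4, matching y values: 2, 21 (2 points).
Total affine count: 23.
Full point count |E(F_23)| = 23 + 1 = 24.
Hasse bound: |24 − (23+1)| = |0| = 0 ≤ 2√23 ≈ 9.5917 ✓.


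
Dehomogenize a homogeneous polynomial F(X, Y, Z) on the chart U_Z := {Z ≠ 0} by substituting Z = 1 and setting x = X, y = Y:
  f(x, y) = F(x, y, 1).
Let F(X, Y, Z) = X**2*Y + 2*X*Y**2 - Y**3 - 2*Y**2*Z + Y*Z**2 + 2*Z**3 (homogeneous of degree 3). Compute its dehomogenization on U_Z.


f(x, y) = x**2*y + 2*x*y**2 - y**3 - 2*y**2 + y + 2

On U_Z we set Z = 1. Each monomial c·X^i·Y^j·Z^k in F becomes c·x^i·y^j·1^k = c·x^i·y^j.
Substituting Z = 1: F(X, Y, 1) = x**2*y + 2*x*y**2 - y**3 - 2*y**2 + y + 2.
Note: deg(f) ≤ deg(F) = 3; strict inequality happens when F is divisible by Z (lost terms).


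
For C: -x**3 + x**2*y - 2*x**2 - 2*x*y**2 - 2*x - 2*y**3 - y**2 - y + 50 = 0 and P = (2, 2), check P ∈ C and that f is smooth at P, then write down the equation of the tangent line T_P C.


Tangent line at P: -22*x - 41*y + 126 = 0.

Step 1: f(2, 2) = 0, so P lies on C.
Step 2: partial derivatives
  f_x(x, y) = -3*x**2 + 2*x*y - 4*x - 2*y**2 - 2, f_y(x, y) = x**2 - 4*x*y - 6*y**2 - 2*y - 1.
  f_x(P) = -22, f_y(P) = -41 (gradient nonzero, so P is smooth).
Step 3: tangent line at P: -22·(x − 2) + -41·(y − 2) = 0.
Expanding: -22*x - 41*y + 126 = 0.


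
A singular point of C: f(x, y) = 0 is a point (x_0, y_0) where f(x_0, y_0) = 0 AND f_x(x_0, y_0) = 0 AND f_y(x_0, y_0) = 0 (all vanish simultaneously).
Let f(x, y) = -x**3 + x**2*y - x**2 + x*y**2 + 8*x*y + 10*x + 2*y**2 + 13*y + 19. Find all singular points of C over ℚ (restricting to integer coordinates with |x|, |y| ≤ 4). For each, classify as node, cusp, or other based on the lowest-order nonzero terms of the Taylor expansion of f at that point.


Singular points: {(-1, -3)}; classification: node.

Compute partial derivatives:
  f_x = -3*x**2 + 2*x*y - 2*x + y**2 + 8*y + 10.
  f_y = x**2 + 2*x*y + 8*x + 4*y + 13.
Scan x_0 ∈ {−4, ..., 4}. For each x_0, f_y(x_0, y) is a polynomial in y; find its integer roots y ∈ {−4, ..., 4}, then test f_x and f at those candidates.
  x = -4: f_y(-4, y) = -4*y - 3; no integer root y with |y| ≤ 4.
  x = -3: f_y(-3, y) = -2*y - 2; vanishes at y ∈ {-1}. (-3, -1): f_x = -12 ≠ 0.
  x = -2: f_y(-2, y) = 1; no integer root y with |y| ≤ 4.
  x = -1: f_y(-1, y) = 2*y + 6; vanishes at y ∈ {-3}. (-1, -3): f_x = 0, f = 0 — SINGULAR.
  x = 0: f_y(0, y) = 4*y + 13; no integer root y with |y| ≤ 4.
  x = 1: f_y(1, y) = 6*y + 22; no integer root y with |y| ≤ 4.
  x = 2: f_y(2, y) = 8*y + 33; no integer root y with |y| ≤ 4.
  x = 3: f_y(3, y) = 10*y + 46; no integer root y with |y| ≤ 4.
  x = 4: f_y(4, y) = 12*y + 61; no integer root y with |y| ≤ 4.
Only singular point on the grid: (-1, -3).
Classify: substitute x = -1 + u, y = -3 + v and expand: f = -u**3 + u**2*v - u**2 + u*v**2 + v**2.
No constant or linear terms (consistent with a singular point). Quadratic part: -u**2 + v**2. Cubic part: -u**3 + u**2*v + u*v**2.
The quadratic part v**2 - u**2 = (v − u)(v + u) splits into two distinct linear factors, so there are two distinct tangent lines y − -3 = ±(x − -1) — this is a node (ordinary double point).
Classification: node.


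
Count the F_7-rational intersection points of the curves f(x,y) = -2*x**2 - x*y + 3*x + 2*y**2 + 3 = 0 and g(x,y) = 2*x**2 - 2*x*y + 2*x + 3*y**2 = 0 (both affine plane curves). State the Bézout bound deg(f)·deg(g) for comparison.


Common zeros: {(3, 1)}; count = 1; Bézout bound = 4.

deg(f) = 2, deg(g) = 2, so Bézout bound = 4.
Scan x ∈ F_7. For each x, list the y ∈ F_7 with f(x, y) ≡ 0 and those with g(x, y) ≡ 0 (mod 7); the common zeros in that column are the intersection.
  x = 0: f ≡ 0 at y ∈ {3, 4}; g ≡ 0 at y ∈ {0}; common: ∅.
  x = 1: f ≡ 0 at y ∈ {5, 6}; g ≡ 0 at y ∈ ∅; common: ∅.
  x = 2: f ≡ 0 at y ∈ ∅; g ≡ 0 at y ∈ ∅; common: ∅.
  x = 3: f ≡ 0 at y ∈ {1, 4}; g ≡ 0 at y ∈ {1}; common: {1}.
  x = 4: f ≡ 0 at y ∈ ∅; g ≡ 0 at y ∈ {1, 4}; common: ∅.
  x = 5: f ≡ 0 at y ∈ {1, 5}; g ≡ 0 at y ∈ ∅; common: ∅.
  x = 6: f ≡ 0 at y ∈ ∅; g ≡ 0 at y ∈ {0, 4}; common: ∅.
Collecting: common zeros = {(3, 1)}, so the count is 1.
Comparison with the Bézout bound: 1 ≤ 4 = deg(f)·deg(g), as expected for curves with no common component (the affine F_7-count falls short of the bound because intersections may lie at infinity, over extension fields, or carry multiplicity).


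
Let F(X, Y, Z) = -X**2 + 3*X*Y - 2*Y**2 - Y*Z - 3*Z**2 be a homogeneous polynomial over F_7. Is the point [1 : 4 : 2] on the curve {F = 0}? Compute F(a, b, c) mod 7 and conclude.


F(1,4,2) ≡ 1 (mod 7); P is NOT on the curve.

Evaluate F(1, 4, 2) term-by-term (mod 7).
  -X**2 ↦ -1·1·1·1 = -1
  3*X*Y ↦ 3·1·4·1 = 12
  -2*Y**2 ↦ -2·1·16·1 = -32
  -Y*Z ↦ -1·1·4·2 = -8
  -3*Z**2 ↦ -3·1·1·4 = -12
Sum: F(1, 4, 2) = (-1) + (12) + (-32) + (-8) + (-12) = -41.
Reducing mod 7: -41 ≡ 1 (mod 7).
Since F(a, b, c) ≡ 1 ≠ 0 (mod 7), P does NOT lie on the curve.


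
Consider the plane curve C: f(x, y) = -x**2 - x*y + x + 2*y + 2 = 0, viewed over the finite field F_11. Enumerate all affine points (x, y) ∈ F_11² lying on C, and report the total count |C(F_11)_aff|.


Affine F_11-points: {(0, 10), (1, 9), (2, 0), (2, 1), (2, 2), (2, 3), (2, 4), (2, 5), (2, 6), (2, 7), (2, 8), (2, 9), (2, 10), (3, 7), (4, 6), (5, 5), (6, 4), (7, 3), (8, 2), (9, 1), (10, 0)}; count = 21.

For each of the 121 pairs (x, y) ∈ F_11², evaluate f(x, y) mod 11. Record the zeros.
  x = 0: [0↦2, 1↦4, 2↦6, 3↦8, 4↦10, 5↦1, 6↦3, 7↦5, 8↦7, 9↦9, 10↦0]  zeros at y ∈ {10}
  x = 1: [0↦2, 1↦3, 2↦4, 3↦5, 4↦6, 5↦7, 6↦8, 7↦9, 8↦10, 9↦0, 10↦1]  zeros at y ∈ {9}
  x = 2: [0↦0, 1↦0, 2↦0, 3↦0, 4↦0, 5↦0, 6↦0, 7↦0, 8↦0, 9↦0, 10↦0]  zeros at y ∈ {0, 1, 2, 3, 4, 5, 6, 7, 8, 9, 10}
  x = 3: [0↦7, 1↦6, 2↦5, 3↦4, 4↦3, 5↦2, 6↦1, 7↦0, 8↦10, 9↦9, 10↦8]  zeros at y ∈ {7}
  x = 4: [0↦1, 1↦10, 2↦8, 3↦6, 4↦4, 5↦2, 6↦0, 7↦9, 8↦7, 9↦5, 10↦3]  zeros at y ∈ {6}
  x = 5: [0↦4, 1↦1, 2↦9, 3↦6, 4↦3, 5↦0, 6↦8, 7↦5, 8↦2, 9↦10, 10↦7]  zeros at y ∈ {5}
  x = 6: [0↦5, 1↦1, 2↦8, 3↦4, 4↦0, 5↦7, 6↦3, 7↦10, 8↦6, 9↦2, 10↦9]  zeros at y ∈ {4}
  x = 7: [0↦4, 1↦10, 2↦5, 3↦0, 4↦6, 5↦1, 6↦7, 7↦2, 8↦8, 9↦3, 10↦9]  zeros at y ∈ {3}
  x = 8: [0↦1, 1↦6, 2↦0, 3↦5, 4↦10, 5↦4, 6↦9, 7↦3, 8↦8, 9↦2, 10↦7]  zeros at y ∈ {2}
  x = 9: [0↦7, 1↦0, 2↦4, 3↦8, 4↦1, 5↦5, 6↦9, 7↦2, 8↦6, 9↦10, 10↦3]  zeros at y ∈ {1}
  x = 10: [0↦0, 1↦3, 2↦6, 3↦9, 4↦1, 5↦4, 6↦7, 7↦10, 8↦2, 9↦5, 10↦8]  zeros at y ∈ {0}
Collecting zeros: affine points = {(0, 10), (1, 9), (2, 0), (2, 1), (2, 2), (2, 3), (2, 4), (2, 5), (2, 6), (2, 7), (2, 8), (2, 9), (2, 10), (3, 7), (4, 6), (5, 5), (6, 4), (7, 3), (8, 2), (9, 1), (10, 0)}.
Total count |C(F_11)_aff| = 21.


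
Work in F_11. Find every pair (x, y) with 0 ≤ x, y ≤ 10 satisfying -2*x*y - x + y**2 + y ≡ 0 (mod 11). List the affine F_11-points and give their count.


Affine F_11-points: {(0, 0), (0, 10), (1, 4), (1, 8), (3, 7), (3, 9), (8, 1), (8, 3), (10, 2), (10, 6)}; count = 10.

For each of the 121 pairs (x, y) ∈ F_11², evaluate f(x, y) mod 11. Record the zeros.
  x = 0: [0↦0, 1↦2, 2↦6, 3↦1, 4↦9, 5↦8, 6↦9, 7↦1, 8↦6, 9↦2, 10↦0]  zeros at y ∈ {0, 10}
  x = 1: [0↦10, 1↦10, 2↦1, 3↦5, 4↦0, 5↦8, 6↦7, 7↦8, 8↦0, 9↦5, 10↦1]  zeros at y ∈ {4, 8}
  x = 2: [0↦9, 1↦7, 2↦7, 3↦9, 4↦2, 5↦8, 6↦5, 7↦4, 8↦5, 9↦8, 10↦2]  zeros at y ∈ ∅
  x = 3: [0↦8, 1↦4, 2↦2, 3↦2, 4↦4, 5↦8, 6↦3, 7↦0, 8↦10, 9↦0, 10↦3]  zeros at y ∈ {7, 9}
  x = 4: [0↦7, 1↦1, 2↦8, 3↦6, 4↦6, 5↦8, 6↦1, 7↦7, 8↦4, 9↦3, 10↦4]  zeros at y ∈ ∅
  x = 5: [0↦6, 1↦9, 2↦3, 3↦10, 4↦8, 5↦8, 6↦10, 7↦3, 8↦9, 9↦6, 10↦5]  zeros at y ∈ ∅
  x = 6: [0↦5, 1↦6, 2↦9, 3↦3, 4↦10, 5↦8, 6↦8, 7↦10, 8↦3, 9↦9, 10↦6]  zeros at y ∈ ∅
  x = 7: [0↦4, 1↦3, 2↦4, 3↦7, 4↦1, 5↦8, 6↦6, 7↦6, 8↦8, 9↦1, 10↦7]  zeros at y ∈ ∅
  x = 8: [0↦3, 1↦0, 2↦10, 3↦0, 4↦3, 5↦8, 6↦4, 7↦2, 8↦2, 9↦4, 10↦8]  zeros at y ∈ {1, 3}
  x = 9: [0↦2, 1↦8, 2↦5, 3↦4, 4↦5, 5↦8, 6↦2, 7↦9, 8↦7, 9↦7, 10↦9]  zeros at y ∈ ∅
  x = 10: [0↦1, 1↦5, 2↦0, 3↦8, 4↦7, 5↦8, 6↦0, 7↦5, 8↦1, 9↦10, 10↦10]  zeros at y ∈ {2, 6}
Collecting zeros: affine points = {(0, 0), (0, 10), (1, 4), (1, 8), (3, 7), (3, 9), (8, 1), (8, 3), (10, 2), (10, 6)}.
Total count |C(F_11)_aff| = 10.
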